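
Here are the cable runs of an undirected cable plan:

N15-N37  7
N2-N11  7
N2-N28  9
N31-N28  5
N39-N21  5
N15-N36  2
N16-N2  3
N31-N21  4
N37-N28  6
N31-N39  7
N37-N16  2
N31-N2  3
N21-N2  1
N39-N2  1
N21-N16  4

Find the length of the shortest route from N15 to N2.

12

Candidate routes:
N15–N37–N16–N21–N2: 7+2+4+1 = 14
N15–N37–N16–N2: 7+2+3 = 12
The minimum is 12 via N15–N37–N16–N2.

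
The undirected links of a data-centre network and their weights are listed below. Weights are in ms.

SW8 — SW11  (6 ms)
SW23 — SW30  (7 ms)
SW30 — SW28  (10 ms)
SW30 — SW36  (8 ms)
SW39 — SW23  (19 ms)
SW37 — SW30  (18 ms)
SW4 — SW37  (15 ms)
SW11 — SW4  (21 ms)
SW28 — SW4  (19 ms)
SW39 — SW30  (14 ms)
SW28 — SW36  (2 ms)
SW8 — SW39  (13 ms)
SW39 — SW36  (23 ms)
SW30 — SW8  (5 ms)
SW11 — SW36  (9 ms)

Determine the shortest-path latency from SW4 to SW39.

40 ms

Candidate routes:
SW4 → SW28 → SW36 → SW30 → SW39: 19+2+8+14 = 43
SW4 → SW28 → SW30 → SW39: 19+10+14 = 43
SW4 → SW11 → SW8 → SW39: 21+6+13 = 40
The minimum is 40 ms via SW4 → SW11 → SW8 → SW39.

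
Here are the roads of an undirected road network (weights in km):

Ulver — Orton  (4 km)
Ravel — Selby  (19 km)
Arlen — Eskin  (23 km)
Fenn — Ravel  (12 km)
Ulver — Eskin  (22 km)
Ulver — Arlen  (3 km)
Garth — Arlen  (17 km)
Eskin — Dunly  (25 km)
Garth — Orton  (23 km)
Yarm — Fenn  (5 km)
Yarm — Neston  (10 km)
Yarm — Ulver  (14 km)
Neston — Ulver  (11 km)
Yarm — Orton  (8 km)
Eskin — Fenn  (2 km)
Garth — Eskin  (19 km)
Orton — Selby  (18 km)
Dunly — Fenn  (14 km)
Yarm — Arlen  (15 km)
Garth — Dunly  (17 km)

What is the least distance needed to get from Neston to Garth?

Candidate routes:
Neston - Ulver - Arlen - Garth: 11+3+17 = 31
Neston - Ulver - Orton - Garth: 11+4+23 = 38
Neston - Yarm - Fenn - Eskin - Garth: 10+5+2+19 = 36
The minimum is 31 km via Neston - Ulver - Arlen - Garth.

31 km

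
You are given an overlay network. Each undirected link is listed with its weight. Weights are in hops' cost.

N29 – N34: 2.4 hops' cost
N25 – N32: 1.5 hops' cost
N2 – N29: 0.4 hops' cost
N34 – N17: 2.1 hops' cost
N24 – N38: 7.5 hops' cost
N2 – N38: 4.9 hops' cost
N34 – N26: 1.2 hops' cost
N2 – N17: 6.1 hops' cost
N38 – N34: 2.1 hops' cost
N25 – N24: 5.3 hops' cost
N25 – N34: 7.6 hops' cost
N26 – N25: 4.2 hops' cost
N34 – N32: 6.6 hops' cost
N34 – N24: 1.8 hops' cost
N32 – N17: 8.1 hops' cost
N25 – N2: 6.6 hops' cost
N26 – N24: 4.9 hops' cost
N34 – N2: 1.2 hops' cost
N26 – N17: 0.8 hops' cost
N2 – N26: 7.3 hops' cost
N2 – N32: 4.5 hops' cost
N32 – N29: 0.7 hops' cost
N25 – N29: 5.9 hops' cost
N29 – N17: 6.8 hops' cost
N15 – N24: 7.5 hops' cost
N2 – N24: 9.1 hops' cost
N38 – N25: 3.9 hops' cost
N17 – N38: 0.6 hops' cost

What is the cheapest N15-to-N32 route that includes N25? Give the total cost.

14.3 hops' cost

Shortest N15→N25: N15 → N24 → N25 = 12.8
Best N25 to N32: N25 → N32 costing 1.5
Total via N25: 12.8 + 1.5 = 14.3 hops' cost.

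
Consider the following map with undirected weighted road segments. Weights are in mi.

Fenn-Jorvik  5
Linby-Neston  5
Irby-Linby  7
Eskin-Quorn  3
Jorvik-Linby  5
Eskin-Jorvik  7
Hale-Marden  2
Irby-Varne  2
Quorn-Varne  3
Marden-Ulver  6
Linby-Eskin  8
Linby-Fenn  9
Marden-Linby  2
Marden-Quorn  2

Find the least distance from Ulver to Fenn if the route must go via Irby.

Shortest Ulver→Irby: Ulver–Marden–Quorn–Varne–Irby = 13
Best Irby to Fenn: Irby–Linby–Fenn costing 16
Total via Irby: 13 + 16 = 29 mi.

29 mi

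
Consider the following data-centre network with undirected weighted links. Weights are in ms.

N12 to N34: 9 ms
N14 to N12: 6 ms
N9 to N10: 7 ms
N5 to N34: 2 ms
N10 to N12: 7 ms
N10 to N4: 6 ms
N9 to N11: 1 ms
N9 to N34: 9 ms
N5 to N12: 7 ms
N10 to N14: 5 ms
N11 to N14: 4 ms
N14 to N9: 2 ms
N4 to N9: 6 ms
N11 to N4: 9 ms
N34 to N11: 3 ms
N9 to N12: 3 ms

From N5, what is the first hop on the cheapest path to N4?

Candidate routes:
N5 - N34 - N11 - N14 - N9 - N4: 2+3+4+2+6 = 17
N5 - N34 - N11 - N9 - N4: 2+3+1+6 = 12
N5 - N12 - N9 - N4: 7+3+6 = 16
N5 - N34 - N11 - N4: 2+3+9 = 14
Cheapest is N5 - N34 - N11 - N9 - N4 at 12 ms.
So from N5 the first move is to N34.

N34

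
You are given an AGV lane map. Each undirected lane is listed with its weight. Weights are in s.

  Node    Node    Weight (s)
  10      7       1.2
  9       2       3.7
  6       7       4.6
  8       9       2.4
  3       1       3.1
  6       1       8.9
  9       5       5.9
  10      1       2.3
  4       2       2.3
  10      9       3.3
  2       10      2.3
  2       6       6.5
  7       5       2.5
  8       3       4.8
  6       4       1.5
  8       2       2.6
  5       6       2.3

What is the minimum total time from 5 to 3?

Running Dijkstra from 5:
5: 0
6: 2.3  (via 5)
7: 2.5  (via 5)
10: 3.7  (via 7)
4: 3.8  (via 6)
9: 5.9  (via 5)
1: 6  (via 10)
2: 6  (via 10)
8: 8.3  (via 9)
3: 9.1  (via 1)
Shortest route: 5 → 7 → 10 → 1 → 3 = 9.1 s.

9.1 s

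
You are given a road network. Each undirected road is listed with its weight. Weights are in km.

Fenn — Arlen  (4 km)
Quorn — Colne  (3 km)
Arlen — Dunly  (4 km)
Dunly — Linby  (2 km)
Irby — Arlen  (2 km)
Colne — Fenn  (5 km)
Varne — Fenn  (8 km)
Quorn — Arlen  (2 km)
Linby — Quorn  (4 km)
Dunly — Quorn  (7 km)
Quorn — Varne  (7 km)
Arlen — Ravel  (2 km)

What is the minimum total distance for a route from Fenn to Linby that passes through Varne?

19 km

Shortest Fenn→Varne: Fenn–Varne = 8
Best Varne to Linby: Varne–Quorn–Linby costing 11
Total via Varne: 8 + 11 = 19 km.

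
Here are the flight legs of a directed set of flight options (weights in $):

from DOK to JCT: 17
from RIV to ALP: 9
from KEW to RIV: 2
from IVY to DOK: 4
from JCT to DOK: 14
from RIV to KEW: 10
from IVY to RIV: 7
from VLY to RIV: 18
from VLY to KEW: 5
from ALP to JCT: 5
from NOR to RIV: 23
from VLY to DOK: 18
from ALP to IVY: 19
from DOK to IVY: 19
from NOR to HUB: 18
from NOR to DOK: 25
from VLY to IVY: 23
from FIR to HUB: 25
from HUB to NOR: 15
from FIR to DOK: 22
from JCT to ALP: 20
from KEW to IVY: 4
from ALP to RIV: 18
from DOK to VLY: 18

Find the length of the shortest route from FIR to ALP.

Settle nodes by increasing distance from FIR:
FIR: 0
DOK: 22  (via FIR)
HUB: 25  (via FIR)
JCT: 39  (via DOK)
NOR: 40  (via HUB)
VLY: 40  (via DOK)
IVY: 41  (via DOK)
KEW: 45  (via VLY)
RIV: 47  (via KEW)
ALP: 56  (via RIV)
Shortest route: FIR → DOK → VLY → KEW → RIV → ALP = $56.

$56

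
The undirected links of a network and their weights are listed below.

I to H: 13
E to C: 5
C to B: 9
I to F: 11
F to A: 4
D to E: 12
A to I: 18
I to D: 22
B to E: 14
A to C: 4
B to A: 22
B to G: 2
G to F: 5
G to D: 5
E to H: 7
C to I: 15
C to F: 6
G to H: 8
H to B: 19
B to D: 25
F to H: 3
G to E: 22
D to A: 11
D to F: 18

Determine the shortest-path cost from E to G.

15

Running Dijkstra from E:
E: 0
C: 5  (via E)
H: 7  (via E)
A: 9  (via C)
F: 10  (via H)
D: 12  (via E)
B: 14  (via E)
G: 15  (via H)
Shortest route: E–H–G = 15.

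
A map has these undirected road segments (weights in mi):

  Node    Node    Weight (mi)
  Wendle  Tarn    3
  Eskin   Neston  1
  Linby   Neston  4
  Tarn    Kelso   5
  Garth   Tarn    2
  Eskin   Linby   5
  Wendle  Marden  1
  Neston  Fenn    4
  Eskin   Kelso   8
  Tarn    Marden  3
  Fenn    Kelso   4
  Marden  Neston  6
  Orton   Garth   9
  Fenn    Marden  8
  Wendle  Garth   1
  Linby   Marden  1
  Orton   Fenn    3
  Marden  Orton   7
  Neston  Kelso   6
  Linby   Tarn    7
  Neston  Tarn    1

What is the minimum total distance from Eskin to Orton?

Enumerating some paths:
Eskin–Neston–Fenn–Orton: 1+4+3 = 8
Eskin–Neston–Tarn–Wendle–Marden–Orton: 1+1+3+1+7 = 13
Eskin–Neston–Tarn–Marden–Orton: 1+1+3+7 = 12
Eskin–Neston–Tarn–Garth–Orton: 1+1+2+9 = 13
The minimum is 8 mi via Eskin–Neston–Fenn–Orton.

8 mi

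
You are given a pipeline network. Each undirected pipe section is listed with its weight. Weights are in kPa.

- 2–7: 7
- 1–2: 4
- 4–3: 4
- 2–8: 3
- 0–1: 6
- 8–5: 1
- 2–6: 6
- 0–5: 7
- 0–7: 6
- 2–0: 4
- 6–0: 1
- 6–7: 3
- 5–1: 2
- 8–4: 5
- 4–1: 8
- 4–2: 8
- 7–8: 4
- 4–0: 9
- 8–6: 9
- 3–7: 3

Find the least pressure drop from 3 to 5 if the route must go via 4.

10 kPa

Shortest 3→4: 3–4 = 4
Shortest 4→5: 4–8–5 = 6
Total via 4: 4 + 6 = 10 kPa.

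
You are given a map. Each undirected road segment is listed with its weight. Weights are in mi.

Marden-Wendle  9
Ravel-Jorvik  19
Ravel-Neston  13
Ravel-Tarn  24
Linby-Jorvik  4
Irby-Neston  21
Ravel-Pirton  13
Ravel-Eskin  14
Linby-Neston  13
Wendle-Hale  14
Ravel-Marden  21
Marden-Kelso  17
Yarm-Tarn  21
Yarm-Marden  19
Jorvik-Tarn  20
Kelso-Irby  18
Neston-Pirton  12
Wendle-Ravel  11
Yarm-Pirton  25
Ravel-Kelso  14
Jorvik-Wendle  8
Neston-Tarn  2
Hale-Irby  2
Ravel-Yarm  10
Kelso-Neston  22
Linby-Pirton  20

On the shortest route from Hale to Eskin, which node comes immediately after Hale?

Wendle

Candidate routes:
Hale - Wendle - Ravel - Eskin: 14+11+14 = 39
Hale - Irby - Kelso - Ravel - Eskin: 2+18+14+14 = 48
Hale - Wendle - Jorvik - Ravel - Eskin: 14+8+19+14 = 55
Hale - Irby - Neston - Ravel - Eskin: 2+21+13+14 = 50
The minimum is 39 mi via Hale - Wendle - Ravel - Eskin.
So from Hale the first move is to Wendle.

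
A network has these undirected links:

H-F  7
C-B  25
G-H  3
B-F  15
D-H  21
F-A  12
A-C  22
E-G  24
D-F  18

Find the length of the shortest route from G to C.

44

Compare a few routes:
G–H–F–A–C: 3+7+12+22 = 44
G–H–D–F–B–C: 3+21+18+15+25 = 82
G–H–D–F–A–C: 3+21+18+12+22 = 76
G–H–F–B–C: 3+7+15+25 = 50
Cheapest is G–H–F–A–C at 44.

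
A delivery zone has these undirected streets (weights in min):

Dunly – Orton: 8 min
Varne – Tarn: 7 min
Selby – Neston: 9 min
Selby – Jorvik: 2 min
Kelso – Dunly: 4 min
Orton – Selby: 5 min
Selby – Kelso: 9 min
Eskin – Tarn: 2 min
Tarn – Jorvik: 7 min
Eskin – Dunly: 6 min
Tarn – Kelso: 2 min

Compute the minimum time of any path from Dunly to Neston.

22 min

Shortest distances from Dunly:
Dunly: 0
Kelso: 4  (via Dunly)
Eskin: 6  (via Dunly)
Tarn: 6  (via Kelso)
Orton: 8  (via Dunly)
Selby: 13  (via Kelso)
Jorvik: 13  (via Tarn)
Varne: 13  (via Tarn)
Neston: 22  (via Selby)
Shortest route: Dunly–Kelso–Selby–Neston = 22 min.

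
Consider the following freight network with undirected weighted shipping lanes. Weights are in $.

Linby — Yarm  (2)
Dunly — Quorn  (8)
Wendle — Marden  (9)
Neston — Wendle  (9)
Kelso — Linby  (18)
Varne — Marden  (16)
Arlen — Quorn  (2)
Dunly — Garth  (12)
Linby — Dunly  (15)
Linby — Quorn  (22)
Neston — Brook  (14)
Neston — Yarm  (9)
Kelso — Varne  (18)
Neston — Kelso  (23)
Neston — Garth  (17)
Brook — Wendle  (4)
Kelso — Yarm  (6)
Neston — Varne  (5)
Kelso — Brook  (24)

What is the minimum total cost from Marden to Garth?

Settle nodes by increasing distance from Marden:
Marden: 0
Wendle: 9  (via Marden)
Brook: 13  (via Wendle)
Varne: 16  (via Marden)
Neston: 18  (via Wendle)
Yarm: 27  (via Neston)
Linby: 29  (via Yarm)
Kelso: 33  (via Yarm)
Garth: 35  (via Neston)
Shortest route: Marden–Wendle–Neston–Garth = $35.

$35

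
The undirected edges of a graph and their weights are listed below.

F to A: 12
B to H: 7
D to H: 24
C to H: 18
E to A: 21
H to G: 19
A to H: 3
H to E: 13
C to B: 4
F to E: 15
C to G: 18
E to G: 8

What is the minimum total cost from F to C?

26

Running Dijkstra from F:
F: 0
A: 12  (via F)
E: 15  (via F)
H: 15  (via A)
B: 22  (via H)
G: 23  (via E)
C: 26  (via B)
Shortest route: F–A–H–B–C = 26.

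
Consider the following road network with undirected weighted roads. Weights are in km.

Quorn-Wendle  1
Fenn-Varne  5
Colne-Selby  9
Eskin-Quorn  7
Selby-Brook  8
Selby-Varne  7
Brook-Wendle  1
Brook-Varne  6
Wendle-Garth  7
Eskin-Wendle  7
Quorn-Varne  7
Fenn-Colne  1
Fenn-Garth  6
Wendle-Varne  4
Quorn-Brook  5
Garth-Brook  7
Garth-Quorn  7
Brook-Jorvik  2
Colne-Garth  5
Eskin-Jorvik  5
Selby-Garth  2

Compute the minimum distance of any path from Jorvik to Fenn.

12 km

Running Dijkstra from Jorvik:
Jorvik: 0
Brook: 2  (via Jorvik)
Wendle: 3  (via Brook)
Quorn: 4  (via Wendle)
Eskin: 5  (via Jorvik)
Varne: 7  (via Wendle)
Garth: 9  (via Brook)
Selby: 10  (via Brook)
Fenn: 12  (via Varne)
Shortest route: Jorvik → Brook → Wendle → Varne → Fenn = 12 km.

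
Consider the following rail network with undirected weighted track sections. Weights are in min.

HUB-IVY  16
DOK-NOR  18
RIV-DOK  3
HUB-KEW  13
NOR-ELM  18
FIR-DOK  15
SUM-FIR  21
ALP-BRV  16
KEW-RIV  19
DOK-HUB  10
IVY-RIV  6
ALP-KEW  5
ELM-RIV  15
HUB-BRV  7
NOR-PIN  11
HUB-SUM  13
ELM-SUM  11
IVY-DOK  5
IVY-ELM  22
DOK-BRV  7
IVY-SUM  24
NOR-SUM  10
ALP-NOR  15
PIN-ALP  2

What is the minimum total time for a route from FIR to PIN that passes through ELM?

61 min

Best FIR to ELM: FIR → SUM → ELM costing 32
Best ELM to PIN: ELM → NOR → PIN costing 29
Total via ELM: 32 + 29 = 61 min.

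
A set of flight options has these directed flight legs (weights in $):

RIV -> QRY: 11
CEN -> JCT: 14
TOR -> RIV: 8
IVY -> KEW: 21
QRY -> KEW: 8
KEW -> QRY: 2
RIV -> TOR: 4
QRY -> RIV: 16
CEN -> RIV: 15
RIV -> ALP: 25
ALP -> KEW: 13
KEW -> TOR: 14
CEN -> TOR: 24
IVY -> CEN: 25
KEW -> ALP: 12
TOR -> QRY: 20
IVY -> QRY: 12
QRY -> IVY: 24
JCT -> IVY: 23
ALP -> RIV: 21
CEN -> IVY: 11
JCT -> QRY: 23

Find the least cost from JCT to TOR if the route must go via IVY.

$55

Best JCT to IVY: JCT → IVY costing 23
Shortest IVY→TOR: IVY → QRY → RIV → TOR = 32
Total via IVY: 23 + 32 = $55.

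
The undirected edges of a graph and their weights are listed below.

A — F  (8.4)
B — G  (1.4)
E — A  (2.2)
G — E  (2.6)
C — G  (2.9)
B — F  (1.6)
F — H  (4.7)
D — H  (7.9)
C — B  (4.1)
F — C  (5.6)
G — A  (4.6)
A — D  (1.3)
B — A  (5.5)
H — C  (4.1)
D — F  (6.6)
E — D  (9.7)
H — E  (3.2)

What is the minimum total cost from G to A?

Running Dijkstra from G:
G: 0
B: 1.4  (via G)
E: 2.6  (via G)
C: 2.9  (via G)
F: 3  (via B)
A: 4.6  (via G)
Shortest route: G → A = 4.6.

4.6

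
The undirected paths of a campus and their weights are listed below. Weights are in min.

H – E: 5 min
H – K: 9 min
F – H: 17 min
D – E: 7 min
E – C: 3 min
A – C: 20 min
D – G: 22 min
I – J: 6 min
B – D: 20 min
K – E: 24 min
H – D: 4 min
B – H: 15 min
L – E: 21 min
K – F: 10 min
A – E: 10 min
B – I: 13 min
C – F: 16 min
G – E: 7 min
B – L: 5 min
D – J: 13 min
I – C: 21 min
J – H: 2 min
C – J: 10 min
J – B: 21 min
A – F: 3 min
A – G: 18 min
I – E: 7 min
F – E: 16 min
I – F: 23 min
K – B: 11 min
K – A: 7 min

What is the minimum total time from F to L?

Candidate routes:
F - H - B - L: 17+15+5 = 37
F - K - B - L: 10+11+5 = 26
F - A - E - L: 3+10+21 = 34
The minimum is 26 min via F - K - B - L.

26 min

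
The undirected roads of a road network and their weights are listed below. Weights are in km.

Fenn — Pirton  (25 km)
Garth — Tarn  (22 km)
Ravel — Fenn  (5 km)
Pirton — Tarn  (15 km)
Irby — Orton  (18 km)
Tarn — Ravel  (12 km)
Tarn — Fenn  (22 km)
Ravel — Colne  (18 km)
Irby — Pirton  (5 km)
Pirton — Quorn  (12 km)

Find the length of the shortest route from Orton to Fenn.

48 km

Shortest distances from Orton:
Orton: 0
Irby: 18  (via Orton)
Pirton: 23  (via Irby)
Quorn: 35  (via Pirton)
Tarn: 38  (via Pirton)
Fenn: 48  (via Pirton)
Shortest route: Orton → Irby → Pirton → Fenn = 48 km.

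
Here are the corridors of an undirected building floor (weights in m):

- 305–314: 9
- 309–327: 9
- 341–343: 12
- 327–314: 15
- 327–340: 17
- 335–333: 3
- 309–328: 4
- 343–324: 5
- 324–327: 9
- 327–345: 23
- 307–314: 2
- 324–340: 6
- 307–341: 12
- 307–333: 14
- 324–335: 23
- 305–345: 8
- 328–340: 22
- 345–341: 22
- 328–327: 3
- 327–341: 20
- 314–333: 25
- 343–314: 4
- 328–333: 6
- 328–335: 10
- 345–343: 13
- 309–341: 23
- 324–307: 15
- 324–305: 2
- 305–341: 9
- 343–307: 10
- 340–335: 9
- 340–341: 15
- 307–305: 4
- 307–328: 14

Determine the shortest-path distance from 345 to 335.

Compare a few routes:
345 - 305 - 324 - 327 - 328 - 333 - 335: 8+2+9+3+6+3 = 31
345 - 305 - 324 - 327 - 328 - 335: 8+2+9+3+10 = 32
345 - 305 - 307 - 333 - 335: 8+4+14+3 = 29
345 - 305 - 324 - 340 - 335: 8+2+6+9 = 25
Cheapest is 345 - 305 - 324 - 340 - 335 at 25 m.

25 m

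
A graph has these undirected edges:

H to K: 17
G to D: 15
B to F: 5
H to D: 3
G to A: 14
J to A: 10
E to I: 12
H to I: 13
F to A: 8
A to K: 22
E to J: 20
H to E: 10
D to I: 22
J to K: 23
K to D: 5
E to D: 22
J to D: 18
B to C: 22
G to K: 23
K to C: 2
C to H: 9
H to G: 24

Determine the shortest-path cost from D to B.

Shortest distances from D:
D: 0
H: 3  (via D)
K: 5  (via D)
C: 7  (via K)
E: 13  (via H)
G: 15  (via D)
I: 16  (via H)
J: 18  (via D)
A: 27  (via K)
B: 29  (via C)
Shortest route: D–K–C–B = 29.

29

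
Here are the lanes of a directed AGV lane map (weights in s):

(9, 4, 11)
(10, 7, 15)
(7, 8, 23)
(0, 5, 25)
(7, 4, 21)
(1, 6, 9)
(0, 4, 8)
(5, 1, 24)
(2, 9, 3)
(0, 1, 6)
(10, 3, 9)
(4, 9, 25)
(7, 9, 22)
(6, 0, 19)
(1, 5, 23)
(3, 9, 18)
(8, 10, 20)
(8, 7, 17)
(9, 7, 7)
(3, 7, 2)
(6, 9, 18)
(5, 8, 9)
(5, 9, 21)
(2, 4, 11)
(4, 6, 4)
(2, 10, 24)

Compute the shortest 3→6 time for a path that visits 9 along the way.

Best 3 to 9: 3 → 9 costing 18
Shortest 9→6: 9 → 4 → 6 = 15
Total via 9: 18 + 15 = 33 s.

33 s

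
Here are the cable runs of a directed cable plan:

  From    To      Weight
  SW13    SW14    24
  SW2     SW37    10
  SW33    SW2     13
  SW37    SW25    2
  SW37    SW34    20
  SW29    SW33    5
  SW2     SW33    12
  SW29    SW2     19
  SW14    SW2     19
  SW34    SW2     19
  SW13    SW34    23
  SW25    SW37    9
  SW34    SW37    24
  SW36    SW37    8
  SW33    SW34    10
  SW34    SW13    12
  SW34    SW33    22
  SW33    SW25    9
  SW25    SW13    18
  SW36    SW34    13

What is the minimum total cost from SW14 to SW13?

Shortest distances from SW14:
SW14: 0
SW2: 19  (via SW14)
SW37: 29  (via SW2)
SW33: 31  (via SW2)
SW25: 31  (via SW37)
SW34: 41  (via SW33)
SW13: 49  (via SW25)
Shortest route: SW14 → SW2 → SW37 → SW25 → SW13 = 49.

49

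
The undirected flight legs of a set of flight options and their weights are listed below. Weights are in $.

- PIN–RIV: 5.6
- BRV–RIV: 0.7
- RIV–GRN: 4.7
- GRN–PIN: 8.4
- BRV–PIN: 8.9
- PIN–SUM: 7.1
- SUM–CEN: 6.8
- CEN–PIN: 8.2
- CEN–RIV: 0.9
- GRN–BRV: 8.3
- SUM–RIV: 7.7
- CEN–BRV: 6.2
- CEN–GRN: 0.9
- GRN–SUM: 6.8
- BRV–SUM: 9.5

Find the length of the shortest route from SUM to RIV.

Running Dijkstra from SUM:
SUM: 0
GRN: 6.8  (via SUM)
CEN: 6.8  (via SUM)
PIN: 7.1  (via SUM)
RIV: 7.7  (via SUM)
Shortest route: SUM → RIV = $7.7.

$7.7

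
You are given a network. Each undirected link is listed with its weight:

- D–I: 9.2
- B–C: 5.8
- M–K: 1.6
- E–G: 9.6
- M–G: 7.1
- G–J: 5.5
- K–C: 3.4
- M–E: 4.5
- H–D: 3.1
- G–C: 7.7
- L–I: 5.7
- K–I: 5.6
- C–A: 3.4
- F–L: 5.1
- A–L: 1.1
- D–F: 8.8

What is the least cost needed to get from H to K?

Settle nodes by increasing distance from H:
H: 0
D: 3.1  (via H)
F: 11.9  (via D)
I: 12.3  (via D)
L: 17  (via F)
K: 17.9  (via I)
Shortest route: H → D → I → K = 17.9.

17.9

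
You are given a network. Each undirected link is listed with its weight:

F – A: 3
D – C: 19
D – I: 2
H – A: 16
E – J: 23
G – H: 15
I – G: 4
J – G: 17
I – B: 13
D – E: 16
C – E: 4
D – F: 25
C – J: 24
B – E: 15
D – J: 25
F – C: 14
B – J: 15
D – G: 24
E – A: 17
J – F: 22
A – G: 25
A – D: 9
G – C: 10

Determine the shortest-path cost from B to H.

32

Settle nodes by increasing distance from B:
B: 0
I: 13  (via B)
D: 15  (via I)
E: 15  (via B)
J: 15  (via B)
G: 17  (via I)
C: 19  (via E)
A: 24  (via D)
F: 27  (via A)
H: 32  (via G)
Shortest route: B → I → G → H = 32.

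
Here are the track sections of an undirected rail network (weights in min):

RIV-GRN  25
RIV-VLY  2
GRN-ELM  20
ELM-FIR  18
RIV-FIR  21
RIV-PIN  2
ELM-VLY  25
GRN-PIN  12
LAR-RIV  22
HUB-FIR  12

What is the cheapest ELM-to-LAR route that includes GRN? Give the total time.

56 min

Shortest ELM→GRN: ELM → GRN = 20
Shortest GRN→LAR: GRN → PIN → RIV → LAR = 36
Total via GRN: 20 + 36 = 56 min.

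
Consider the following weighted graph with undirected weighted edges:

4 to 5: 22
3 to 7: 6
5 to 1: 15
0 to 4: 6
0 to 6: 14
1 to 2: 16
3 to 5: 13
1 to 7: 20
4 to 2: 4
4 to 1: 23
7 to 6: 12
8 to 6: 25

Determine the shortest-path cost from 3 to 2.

Enumerating some paths:
3 → 5 → 1 → 2: 13+15+16 = 44
3 → 7 → 1 → 2: 6+20+16 = 42
3 → 5 → 4 → 2: 13+22+4 = 39
3 → 7 → 6 → 0 → 4 → 2: 6+12+14+6+4 = 42
Cheapest is 3 → 5 → 4 → 2 at 39.

39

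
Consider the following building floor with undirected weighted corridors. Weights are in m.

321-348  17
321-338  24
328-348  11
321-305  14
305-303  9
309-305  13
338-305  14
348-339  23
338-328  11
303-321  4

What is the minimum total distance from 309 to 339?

Settle nodes by increasing distance from 309:
309: 0
305: 13  (via 309)
303: 22  (via 305)
321: 26  (via 303)
338: 27  (via 305)
328: 38  (via 338)
348: 43  (via 321)
339: 66  (via 348)
Shortest route: 309 → 305 → 303 → 321 → 348 → 339 = 66 m.

66 m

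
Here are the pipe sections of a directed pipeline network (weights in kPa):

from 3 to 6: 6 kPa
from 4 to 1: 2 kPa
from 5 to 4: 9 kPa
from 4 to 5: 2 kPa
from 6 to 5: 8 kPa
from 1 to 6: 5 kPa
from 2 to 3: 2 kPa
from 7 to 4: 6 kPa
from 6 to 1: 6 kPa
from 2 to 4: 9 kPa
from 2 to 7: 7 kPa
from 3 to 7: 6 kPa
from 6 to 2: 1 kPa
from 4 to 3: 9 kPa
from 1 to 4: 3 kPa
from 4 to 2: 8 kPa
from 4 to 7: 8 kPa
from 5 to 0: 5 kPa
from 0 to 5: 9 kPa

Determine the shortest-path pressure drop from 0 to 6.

Shortest distances from 0:
0: 0
5: 9  (via 0)
4: 18  (via 5)
1: 20  (via 4)
6: 25  (via 1)
Shortest route: 0 → 5 → 4 → 1 → 6 = 25 kPa.

25 kPa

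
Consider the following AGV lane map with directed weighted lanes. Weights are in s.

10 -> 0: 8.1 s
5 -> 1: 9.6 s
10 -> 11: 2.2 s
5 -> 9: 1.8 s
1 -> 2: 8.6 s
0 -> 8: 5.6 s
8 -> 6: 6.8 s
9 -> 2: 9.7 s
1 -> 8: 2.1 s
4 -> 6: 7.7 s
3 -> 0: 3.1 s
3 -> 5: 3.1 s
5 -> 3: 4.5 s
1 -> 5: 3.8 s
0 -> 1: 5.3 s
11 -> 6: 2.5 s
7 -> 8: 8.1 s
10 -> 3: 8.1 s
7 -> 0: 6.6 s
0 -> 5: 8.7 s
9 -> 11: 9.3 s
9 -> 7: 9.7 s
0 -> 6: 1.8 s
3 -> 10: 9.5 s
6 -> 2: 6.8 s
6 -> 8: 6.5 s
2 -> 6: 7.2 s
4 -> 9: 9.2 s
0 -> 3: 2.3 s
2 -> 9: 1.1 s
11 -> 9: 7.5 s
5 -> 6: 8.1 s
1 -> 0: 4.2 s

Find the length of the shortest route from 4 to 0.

25.5 s

Compare a few routes:
4 → 6 → 2 → 9 → 7 → 0: 7.7+6.8+1.1+9.7+6.6 = 31.9
4 → 9 → 7 → 0: 9.2+9.7+6.6 = 25.5
The minimum is 25.5 s via 4 → 9 → 7 → 0.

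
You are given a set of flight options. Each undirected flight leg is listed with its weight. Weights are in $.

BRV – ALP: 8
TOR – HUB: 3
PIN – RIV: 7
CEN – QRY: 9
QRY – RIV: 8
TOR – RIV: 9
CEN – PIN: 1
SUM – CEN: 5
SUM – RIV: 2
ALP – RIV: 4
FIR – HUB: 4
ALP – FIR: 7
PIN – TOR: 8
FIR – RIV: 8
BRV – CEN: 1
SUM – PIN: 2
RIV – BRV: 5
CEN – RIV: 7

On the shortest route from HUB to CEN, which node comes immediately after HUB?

TOR

Enumerating some paths:
HUB - TOR - RIV - SUM - PIN - CEN: 3+9+2+2+1 = 17
HUB - FIR - RIV - SUM - PIN - CEN: 4+8+2+2+1 = 17
HUB - TOR - PIN - CEN: 3+8+1 = 12
HUB - FIR - RIV - BRV - CEN: 4+8+5+1 = 18
The minimum is $12 via HUB - TOR - PIN - CEN.
So from HUB the first move is to TOR.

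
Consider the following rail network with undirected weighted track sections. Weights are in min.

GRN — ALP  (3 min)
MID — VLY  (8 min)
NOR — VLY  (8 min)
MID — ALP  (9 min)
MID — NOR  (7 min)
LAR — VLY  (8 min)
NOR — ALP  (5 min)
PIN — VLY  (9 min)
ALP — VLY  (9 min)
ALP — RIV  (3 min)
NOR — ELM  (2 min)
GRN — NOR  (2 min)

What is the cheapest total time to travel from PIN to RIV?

21 min

Shortest distances from PIN:
PIN: 0
VLY: 9  (via PIN)
NOR: 17  (via VLY)
MID: 17  (via VLY)
LAR: 17  (via VLY)
ALP: 18  (via VLY)
GRN: 19  (via NOR)
ELM: 19  (via NOR)
RIV: 21  (via ALP)
Shortest route: PIN–VLY–ALP–RIV = 21 min.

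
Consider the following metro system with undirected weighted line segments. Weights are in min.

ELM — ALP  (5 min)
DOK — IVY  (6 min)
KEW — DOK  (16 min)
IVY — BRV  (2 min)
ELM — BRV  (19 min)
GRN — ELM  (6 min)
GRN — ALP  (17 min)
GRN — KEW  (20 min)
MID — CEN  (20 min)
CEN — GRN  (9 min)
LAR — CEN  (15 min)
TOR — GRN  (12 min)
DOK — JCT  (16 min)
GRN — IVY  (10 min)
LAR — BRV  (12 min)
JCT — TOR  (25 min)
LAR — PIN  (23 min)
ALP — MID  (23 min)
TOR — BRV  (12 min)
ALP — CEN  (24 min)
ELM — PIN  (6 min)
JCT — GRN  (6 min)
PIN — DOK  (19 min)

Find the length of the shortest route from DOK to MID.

Shortest distances from DOK:
DOK: 0
IVY: 6  (via DOK)
BRV: 8  (via IVY)
GRN: 16  (via IVY)
KEW: 16  (via DOK)
JCT: 16  (via DOK)
PIN: 19  (via DOK)
LAR: 20  (via BRV)
TOR: 20  (via BRV)
ELM: 22  (via GRN)
CEN: 25  (via GRN)
ALP: 27  (via ELM)
MID: 45  (via CEN)
Shortest route: DOK → IVY → GRN → CEN → MID = 45 min.

45 min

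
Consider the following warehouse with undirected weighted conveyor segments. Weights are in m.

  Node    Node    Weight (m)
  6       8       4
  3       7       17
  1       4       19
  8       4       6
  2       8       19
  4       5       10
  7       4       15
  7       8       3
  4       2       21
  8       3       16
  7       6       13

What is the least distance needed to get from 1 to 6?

Candidate routes:
1–4–8–7–6: 19+6+3+13 = 41
1–4–8–6: 19+6+4 = 29
1–4–7–8–6: 19+15+3+4 = 41
1–4–7–6: 19+15+13 = 47
The minimum is 29 m via 1–4–8–6.

29 m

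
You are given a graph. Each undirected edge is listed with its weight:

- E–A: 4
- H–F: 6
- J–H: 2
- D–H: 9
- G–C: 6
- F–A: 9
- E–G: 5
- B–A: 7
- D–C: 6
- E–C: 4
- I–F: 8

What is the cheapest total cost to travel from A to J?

Enumerating some paths:
A → E → G → C → D → H → J: 4+5+6+6+9+2 = 32
A → F → H → J: 9+6+2 = 17
A → E → C → D → H → J: 4+4+6+9+2 = 25
The minimum is 17 via A → F → H → J.

17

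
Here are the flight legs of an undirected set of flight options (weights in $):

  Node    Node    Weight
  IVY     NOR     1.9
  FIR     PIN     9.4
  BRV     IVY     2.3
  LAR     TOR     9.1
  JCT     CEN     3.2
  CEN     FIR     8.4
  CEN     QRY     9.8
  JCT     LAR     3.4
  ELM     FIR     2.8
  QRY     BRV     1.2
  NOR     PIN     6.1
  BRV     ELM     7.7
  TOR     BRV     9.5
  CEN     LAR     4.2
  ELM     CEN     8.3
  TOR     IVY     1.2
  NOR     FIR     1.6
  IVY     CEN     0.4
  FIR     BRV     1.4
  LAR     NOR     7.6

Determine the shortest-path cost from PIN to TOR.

$9.2

Compare a few routes:
PIN–FIR–NOR–IVY–TOR: 9.4+1.6+1.9+1.2 = 14.1
PIN–NOR–FIR–BRV–IVY–TOR: 6.1+1.6+1.4+2.3+1.2 = 12.6
PIN–NOR–IVY–TOR: 6.1+1.9+1.2 = 9.2
The minimum is $9.2 via PIN–NOR–IVY–TOR.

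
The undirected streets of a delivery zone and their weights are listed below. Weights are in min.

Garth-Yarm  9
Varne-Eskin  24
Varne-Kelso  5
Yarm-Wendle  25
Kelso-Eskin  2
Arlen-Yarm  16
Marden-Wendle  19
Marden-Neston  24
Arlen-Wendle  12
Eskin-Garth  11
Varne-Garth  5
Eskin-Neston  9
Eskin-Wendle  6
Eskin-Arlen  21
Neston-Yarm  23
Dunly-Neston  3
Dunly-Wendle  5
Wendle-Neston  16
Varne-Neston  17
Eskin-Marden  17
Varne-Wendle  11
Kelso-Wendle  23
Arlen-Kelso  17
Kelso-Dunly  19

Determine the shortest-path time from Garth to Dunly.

21 min

Running Dijkstra from Garth:
Garth: 0
Varne: 5  (via Garth)
Yarm: 9  (via Garth)
Kelso: 10  (via Varne)
Eskin: 11  (via Garth)
Wendle: 16  (via Varne)
Neston: 20  (via Eskin)
Dunly: 21  (via Wendle)
Shortest route: Garth–Varne–Wendle–Dunly = 21 min.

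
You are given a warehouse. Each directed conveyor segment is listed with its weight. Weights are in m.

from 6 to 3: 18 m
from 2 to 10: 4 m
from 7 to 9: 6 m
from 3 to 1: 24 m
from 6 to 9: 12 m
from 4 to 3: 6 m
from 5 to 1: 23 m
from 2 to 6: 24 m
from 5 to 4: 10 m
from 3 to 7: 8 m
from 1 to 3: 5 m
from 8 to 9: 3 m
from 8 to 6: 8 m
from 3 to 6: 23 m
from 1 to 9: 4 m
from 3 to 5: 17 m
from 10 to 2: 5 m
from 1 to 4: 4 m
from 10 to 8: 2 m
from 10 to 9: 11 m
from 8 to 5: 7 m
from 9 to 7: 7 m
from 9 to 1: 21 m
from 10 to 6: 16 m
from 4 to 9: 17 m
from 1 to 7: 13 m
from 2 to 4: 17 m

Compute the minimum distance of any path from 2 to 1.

30 m

Shortest distances from 2:
2: 0
10: 4  (via 2)
8: 6  (via 10)
9: 9  (via 8)
5: 13  (via 8)
6: 14  (via 8)
7: 16  (via 9)
4: 17  (via 2)
3: 23  (via 4)
1: 30  (via 9)
Shortest route: 2–10–8–9–1 = 30 m.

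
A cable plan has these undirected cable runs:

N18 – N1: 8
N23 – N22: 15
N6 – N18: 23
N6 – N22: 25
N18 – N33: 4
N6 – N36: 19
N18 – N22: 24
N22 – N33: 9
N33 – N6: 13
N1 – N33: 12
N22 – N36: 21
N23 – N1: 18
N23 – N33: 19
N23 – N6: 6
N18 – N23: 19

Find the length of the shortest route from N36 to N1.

Settle nodes by increasing distance from N36:
N36: 0
N6: 19  (via N36)
N22: 21  (via N36)
N23: 25  (via N6)
N33: 30  (via N22)
N18: 34  (via N33)
N1: 42  (via N33)
Shortest route: N36 → N22 → N33 → N1 = 42.

42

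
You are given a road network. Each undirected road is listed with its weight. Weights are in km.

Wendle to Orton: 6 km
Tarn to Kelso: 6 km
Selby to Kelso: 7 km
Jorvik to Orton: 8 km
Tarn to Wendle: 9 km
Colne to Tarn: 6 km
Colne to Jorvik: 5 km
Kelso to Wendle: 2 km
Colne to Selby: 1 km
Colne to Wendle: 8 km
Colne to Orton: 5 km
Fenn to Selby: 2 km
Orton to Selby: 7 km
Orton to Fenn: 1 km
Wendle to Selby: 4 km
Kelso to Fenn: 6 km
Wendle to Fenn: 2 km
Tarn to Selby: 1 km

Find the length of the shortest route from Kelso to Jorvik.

12 km

Compare a few routes:
Kelso–Wendle–Selby–Colne–Jorvik: 2+4+1+5 = 12
Kelso–Selby–Colne–Jorvik: 7+1+5 = 13
The minimum is 12 km via Kelso–Wendle–Selby–Colne–Jorvik.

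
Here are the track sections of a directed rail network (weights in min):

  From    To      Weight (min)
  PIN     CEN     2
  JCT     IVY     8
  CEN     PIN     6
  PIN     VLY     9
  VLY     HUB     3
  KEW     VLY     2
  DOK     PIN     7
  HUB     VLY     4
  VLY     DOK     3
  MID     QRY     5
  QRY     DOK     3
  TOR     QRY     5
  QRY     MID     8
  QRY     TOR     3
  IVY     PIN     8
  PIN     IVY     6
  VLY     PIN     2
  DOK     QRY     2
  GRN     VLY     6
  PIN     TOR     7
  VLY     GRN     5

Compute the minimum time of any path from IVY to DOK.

Running Dijkstra from IVY:
IVY: 0
PIN: 8  (via IVY)
CEN: 10  (via PIN)
TOR: 15  (via PIN)
VLY: 17  (via PIN)
QRY: 20  (via TOR)
HUB: 20  (via VLY)
DOK: 20  (via VLY)
Shortest route: IVY → PIN → VLY → DOK = 20 min.

20 min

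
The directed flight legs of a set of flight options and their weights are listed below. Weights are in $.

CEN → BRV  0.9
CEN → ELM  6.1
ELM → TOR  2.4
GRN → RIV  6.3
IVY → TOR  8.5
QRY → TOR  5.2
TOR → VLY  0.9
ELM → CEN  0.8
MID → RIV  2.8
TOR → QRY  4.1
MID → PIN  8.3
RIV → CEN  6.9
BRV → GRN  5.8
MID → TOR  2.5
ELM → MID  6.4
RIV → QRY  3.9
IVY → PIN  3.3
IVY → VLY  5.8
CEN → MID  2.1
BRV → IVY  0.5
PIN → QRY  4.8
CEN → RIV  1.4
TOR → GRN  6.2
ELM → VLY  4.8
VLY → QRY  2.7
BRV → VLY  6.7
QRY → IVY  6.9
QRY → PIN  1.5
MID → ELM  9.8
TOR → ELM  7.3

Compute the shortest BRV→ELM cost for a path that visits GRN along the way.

$25.1

Best BRV to GRN: BRV → GRN costing 5.8
Shortest GRN→ELM: GRN → RIV → CEN → ELM = 19.3
Total via GRN: 5.8 + 19.3 = $25.1.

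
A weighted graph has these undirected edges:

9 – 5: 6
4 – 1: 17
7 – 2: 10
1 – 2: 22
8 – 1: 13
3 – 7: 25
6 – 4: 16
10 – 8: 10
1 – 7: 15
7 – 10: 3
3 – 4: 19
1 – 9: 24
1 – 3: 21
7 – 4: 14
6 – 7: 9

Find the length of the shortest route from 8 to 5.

43

Running Dijkstra from 8:
8: 0
10: 10  (via 8)
1: 13  (via 8)
7: 13  (via 10)
6: 22  (via 7)
2: 23  (via 7)
4: 27  (via 7)
3: 34  (via 1)
9: 37  (via 1)
5: 43  (via 9)
Shortest route: 8–1–9–5 = 43.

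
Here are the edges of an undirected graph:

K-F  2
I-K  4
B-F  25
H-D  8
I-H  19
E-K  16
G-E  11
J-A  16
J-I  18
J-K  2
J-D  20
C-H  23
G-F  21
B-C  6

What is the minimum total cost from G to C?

Compare a few routes:
G → F → K → I → H → C: 21+2+4+19+23 = 69
G → E → K → I → H → C: 11+16+4+19+23 = 73
G → F → B → C: 21+25+6 = 52
G → E → K → F → B → C: 11+16+2+25+6 = 60
The minimum is 52 via G → F → B → C.

52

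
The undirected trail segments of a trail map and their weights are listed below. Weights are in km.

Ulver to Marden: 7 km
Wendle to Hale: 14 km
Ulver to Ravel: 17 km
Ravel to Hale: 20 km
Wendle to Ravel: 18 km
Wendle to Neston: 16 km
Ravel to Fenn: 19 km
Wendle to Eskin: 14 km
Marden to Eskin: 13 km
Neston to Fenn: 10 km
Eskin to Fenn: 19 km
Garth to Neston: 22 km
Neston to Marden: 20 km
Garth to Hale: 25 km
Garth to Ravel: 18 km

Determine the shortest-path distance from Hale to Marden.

Settle nodes by increasing distance from Hale:
Hale: 0
Wendle: 14  (via Hale)
Ravel: 20  (via Hale)
Garth: 25  (via Hale)
Eskin: 28  (via Wendle)
Neston: 30  (via Wendle)
Ulver: 37  (via Ravel)
Fenn: 39  (via Ravel)
Marden: 41  (via Eskin)
Shortest route: Hale → Wendle → Eskin → Marden = 41 km.

41 km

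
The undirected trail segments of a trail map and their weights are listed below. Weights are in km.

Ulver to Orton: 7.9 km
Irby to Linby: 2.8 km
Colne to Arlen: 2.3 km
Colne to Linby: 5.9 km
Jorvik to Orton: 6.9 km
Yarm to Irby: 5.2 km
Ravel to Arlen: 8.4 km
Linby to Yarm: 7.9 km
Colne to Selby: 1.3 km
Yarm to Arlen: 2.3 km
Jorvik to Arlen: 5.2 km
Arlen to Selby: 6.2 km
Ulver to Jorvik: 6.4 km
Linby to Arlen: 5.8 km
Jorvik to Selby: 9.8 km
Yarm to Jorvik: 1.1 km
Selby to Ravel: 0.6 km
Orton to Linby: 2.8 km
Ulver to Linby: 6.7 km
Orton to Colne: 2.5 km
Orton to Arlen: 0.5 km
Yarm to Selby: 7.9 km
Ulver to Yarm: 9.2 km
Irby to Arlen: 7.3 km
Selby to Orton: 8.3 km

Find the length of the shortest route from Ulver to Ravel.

Candidate routes:
Ulver → Orton → Arlen → Colne → Selby → Ravel: 7.9+0.5+2.3+1.3+0.6 = 12.6
Ulver → Orton → Colne → Selby → Ravel: 7.9+2.5+1.3+0.6 = 12.3
Ulver → Linby → Orton → Colne → Selby → Ravel: 6.7+2.8+2.5+1.3+0.6 = 13.9
The minimum is 12.3 km via Ulver → Orton → Colne → Selby → Ravel.

12.3 km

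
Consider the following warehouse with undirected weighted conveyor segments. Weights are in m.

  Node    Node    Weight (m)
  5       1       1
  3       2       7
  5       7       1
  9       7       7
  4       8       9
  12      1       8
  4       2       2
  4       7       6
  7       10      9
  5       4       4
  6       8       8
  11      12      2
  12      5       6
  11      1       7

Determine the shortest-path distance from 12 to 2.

12 m

Settle nodes by increasing distance from 12:
12: 0
11: 2  (via 12)
5: 6  (via 12)
1: 7  (via 5)
7: 7  (via 5)
4: 10  (via 5)
2: 12  (via 4)
Shortest route: 12 → 5 → 4 → 2 = 12 m.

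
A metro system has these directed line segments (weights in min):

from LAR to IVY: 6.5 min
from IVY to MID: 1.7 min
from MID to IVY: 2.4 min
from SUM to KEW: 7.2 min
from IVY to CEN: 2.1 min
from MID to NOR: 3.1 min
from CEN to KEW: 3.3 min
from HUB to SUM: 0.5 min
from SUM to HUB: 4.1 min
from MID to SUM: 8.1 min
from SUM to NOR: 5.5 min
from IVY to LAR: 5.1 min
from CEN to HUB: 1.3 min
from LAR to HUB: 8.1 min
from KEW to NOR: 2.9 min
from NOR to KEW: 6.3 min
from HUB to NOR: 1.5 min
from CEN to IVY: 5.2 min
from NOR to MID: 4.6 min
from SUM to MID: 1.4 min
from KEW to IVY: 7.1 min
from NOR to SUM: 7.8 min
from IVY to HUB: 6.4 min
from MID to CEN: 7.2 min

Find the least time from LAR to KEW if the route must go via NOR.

Shortest LAR→NOR: LAR–HUB–NOR = 9.6
Best NOR to KEW: NOR–KEW costing 6.3
Total via NOR: 9.6 + 6.3 = 15.9 min.

15.9 min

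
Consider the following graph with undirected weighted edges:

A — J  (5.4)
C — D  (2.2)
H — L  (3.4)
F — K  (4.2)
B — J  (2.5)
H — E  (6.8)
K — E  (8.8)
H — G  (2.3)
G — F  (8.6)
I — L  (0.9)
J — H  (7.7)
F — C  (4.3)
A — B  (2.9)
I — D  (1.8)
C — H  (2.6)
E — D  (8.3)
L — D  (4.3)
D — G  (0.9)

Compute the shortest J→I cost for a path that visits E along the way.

Shortest J→E: J–H–E = 14.5
Best E to I: E–D–I costing 10.1
Total via E: 14.5 + 10.1 = 24.6.

24.6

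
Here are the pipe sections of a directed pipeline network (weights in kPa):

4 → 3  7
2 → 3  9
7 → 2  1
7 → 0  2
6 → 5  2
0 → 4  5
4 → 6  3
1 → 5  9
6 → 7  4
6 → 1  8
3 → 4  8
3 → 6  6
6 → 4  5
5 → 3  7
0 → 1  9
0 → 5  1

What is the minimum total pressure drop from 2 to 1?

Shortest distances from 2:
2: 0
3: 9  (via 2)
6: 15  (via 3)
4: 17  (via 3)
5: 17  (via 6)
7: 19  (via 6)
0: 21  (via 7)
1: 23  (via 6)
Shortest route: 2 → 3 → 6 → 1 = 23 kPa.

23 kPa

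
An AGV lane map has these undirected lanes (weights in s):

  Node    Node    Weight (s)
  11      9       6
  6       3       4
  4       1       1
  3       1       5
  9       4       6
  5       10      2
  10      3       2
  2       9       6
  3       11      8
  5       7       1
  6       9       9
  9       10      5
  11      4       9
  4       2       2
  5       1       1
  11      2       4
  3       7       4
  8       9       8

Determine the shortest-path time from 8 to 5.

15 s

Enumerating some paths:
8 - 9 - 4 - 1 - 5: 8+6+1+1 = 16
8 - 9 - 10 - 5: 8+5+2 = 15
The minimum is 15 s via 8 - 9 - 10 - 5.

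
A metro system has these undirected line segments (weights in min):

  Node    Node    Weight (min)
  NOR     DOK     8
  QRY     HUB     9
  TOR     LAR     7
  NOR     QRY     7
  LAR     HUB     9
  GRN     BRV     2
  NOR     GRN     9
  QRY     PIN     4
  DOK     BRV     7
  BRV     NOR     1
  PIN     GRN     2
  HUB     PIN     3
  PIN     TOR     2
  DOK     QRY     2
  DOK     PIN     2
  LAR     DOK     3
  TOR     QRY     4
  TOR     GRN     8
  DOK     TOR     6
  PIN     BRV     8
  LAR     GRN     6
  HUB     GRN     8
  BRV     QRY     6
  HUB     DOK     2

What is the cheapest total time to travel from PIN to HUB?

3 min

Candidate routes:
PIN–DOK–HUB: 2+2 = 4
PIN–HUB: 3 = 3
Cheapest is PIN–HUB at 3 min.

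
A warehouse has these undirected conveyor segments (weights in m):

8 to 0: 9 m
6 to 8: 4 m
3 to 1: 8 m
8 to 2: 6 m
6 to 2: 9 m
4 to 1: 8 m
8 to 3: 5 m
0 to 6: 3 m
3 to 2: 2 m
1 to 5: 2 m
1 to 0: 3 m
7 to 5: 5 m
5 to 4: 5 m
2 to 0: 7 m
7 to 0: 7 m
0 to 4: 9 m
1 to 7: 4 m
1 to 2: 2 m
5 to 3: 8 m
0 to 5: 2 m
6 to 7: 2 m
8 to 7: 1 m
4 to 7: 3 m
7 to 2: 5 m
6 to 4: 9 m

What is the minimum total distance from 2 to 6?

Candidate routes:
2 - 7 - 6: 5+2 = 7
2 - 1 - 7 - 6: 2+4+2 = 8
2 - 1 - 0 - 6: 2+3+3 = 8
Cheapest is 2 - 7 - 6 at 7 m.

7 m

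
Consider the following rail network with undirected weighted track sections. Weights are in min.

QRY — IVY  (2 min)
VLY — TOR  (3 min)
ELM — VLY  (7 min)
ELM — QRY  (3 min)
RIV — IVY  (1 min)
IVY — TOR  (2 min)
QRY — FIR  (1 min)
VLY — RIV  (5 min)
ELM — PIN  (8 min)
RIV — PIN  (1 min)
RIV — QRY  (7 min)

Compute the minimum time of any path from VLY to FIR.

Settle nodes by increasing distance from VLY:
VLY: 0
TOR: 3  (via VLY)
IVY: 5  (via TOR)
RIV: 5  (via VLY)
PIN: 6  (via RIV)
QRY: 7  (via IVY)
ELM: 7  (via VLY)
FIR: 8  (via QRY)
Shortest route: VLY–TOR–IVY–QRY–FIR = 8 min.

8 min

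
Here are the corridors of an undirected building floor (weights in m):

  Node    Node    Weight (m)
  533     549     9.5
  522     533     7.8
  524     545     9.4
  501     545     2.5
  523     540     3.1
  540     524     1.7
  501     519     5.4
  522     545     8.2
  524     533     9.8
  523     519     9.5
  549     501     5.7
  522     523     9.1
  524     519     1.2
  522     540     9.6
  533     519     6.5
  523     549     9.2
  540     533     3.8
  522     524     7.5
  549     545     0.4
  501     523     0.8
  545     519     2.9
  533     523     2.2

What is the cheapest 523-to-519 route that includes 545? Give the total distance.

Shortest 523→545: 523–501–545 = 3.3
Best 545 to 519: 545–519 costing 2.9
Total via 545: 3.3 + 2.9 = 6.2 m.

6.2 m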